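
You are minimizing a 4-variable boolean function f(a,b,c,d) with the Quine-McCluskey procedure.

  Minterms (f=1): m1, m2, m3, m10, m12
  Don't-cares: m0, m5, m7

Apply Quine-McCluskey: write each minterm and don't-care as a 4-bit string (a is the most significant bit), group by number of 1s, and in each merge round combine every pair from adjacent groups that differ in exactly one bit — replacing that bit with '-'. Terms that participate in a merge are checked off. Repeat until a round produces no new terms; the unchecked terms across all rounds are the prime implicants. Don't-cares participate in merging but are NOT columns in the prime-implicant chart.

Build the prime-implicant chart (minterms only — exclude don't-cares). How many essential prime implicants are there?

2

Round 0: 0000✓ 0001✓ 0010✓ 0011✓ 0101✓ 0111✓ 1010✓ 1100
Round 1: -010 0-01✓ 0-11✓ 00-0✓ 00-1✓ 000-✓ 001-✓ 01-1✓
Round 2: 0--1 00--
PIs = {-010, 0--1, 00--, 1100}
Coverage chart:
  m1: 0--1,00--
  m2: -010,00--
  m3: 0--1,00--
  m10: -010 ←essential
  m12: 1100 ←essential
Essential: -010, 1100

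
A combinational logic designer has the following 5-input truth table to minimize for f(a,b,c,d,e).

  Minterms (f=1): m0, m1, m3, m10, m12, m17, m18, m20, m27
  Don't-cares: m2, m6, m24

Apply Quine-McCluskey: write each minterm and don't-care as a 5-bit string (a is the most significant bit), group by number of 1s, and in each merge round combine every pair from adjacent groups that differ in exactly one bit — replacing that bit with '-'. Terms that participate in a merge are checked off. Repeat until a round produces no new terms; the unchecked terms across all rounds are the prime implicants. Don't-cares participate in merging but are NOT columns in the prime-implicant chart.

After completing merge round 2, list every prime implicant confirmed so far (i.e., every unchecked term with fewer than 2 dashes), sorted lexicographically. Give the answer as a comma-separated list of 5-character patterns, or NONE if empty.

-0001, -0010, 0-010, 00-10, 01100, 10100, 11000, 11011

[col 0] 00000*, 00001*, 00010*, 00011*, 00110*, 01010*, 01100, 10001*, 10010*, 10100, 11000, 11011
[col 1] -0001, -0010, 0-010, 00-10, 000-0*, 000-1*, 0000-*, 0001-*
[col 2] 000--
Prime implicants: -0001, -0010, 0-010, 00-10, 000--, 01100, 10100, 11000, 11011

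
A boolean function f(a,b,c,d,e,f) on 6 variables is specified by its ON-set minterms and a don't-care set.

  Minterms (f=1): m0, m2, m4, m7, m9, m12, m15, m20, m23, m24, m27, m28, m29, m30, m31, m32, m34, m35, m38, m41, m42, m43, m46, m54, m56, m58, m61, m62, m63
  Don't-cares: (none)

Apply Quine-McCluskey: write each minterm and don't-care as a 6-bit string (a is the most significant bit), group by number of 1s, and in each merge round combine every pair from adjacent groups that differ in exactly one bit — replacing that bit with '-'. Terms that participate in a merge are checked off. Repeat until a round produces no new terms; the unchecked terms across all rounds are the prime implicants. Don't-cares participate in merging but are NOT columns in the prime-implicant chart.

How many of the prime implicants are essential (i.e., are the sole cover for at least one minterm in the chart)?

8

size-2^0 implicants → 000000(✓)  000010(✓)  000100(✓)  000111(✓)  001001(✓)  001100(✓)  001111(✓)  010100(✓)  010111(✓)  011000(✓)  011011(✓)  011100(✓)  011101(✓)  011110(✓)  011111(✓)  100000(✓)  100010(✓)  100011(✓)  100110(✓)  101001(✓)  101010(✓)  101011(✓)  101110(✓)  110110(✓)  111000(✓)  111010(✓)  111101(✓)  111110(✓)  111111(✓)
size-2^1 implicants → -00000(✓)  -00010(✓)  -01001  -11000  -11101(✓)  -11110(✓)  -11111(✓)  0-0100(✓)  0-0111(✓)  0-1100(✓)  0-1111(✓)  00-100(✓)  00-111(✓)  000-00  0000-0(✓)  01-100(✓)  01-111(✓)  011-00  011-11  0111-0(✓)  0111-1(✓)  01110-(✓)  01111-(✓)  1-0110(✓)  1-1010(✓)  1-1110(✓)  10-010(✓)  10-011(✓)  10-110(✓)  100-10(✓)  1000-0(✓)  10001-(✓)  101-10(✓)  1010-1  10101-(✓)  11-110(✓)  111-10(✓)  1110-0  1111-1(✓)  11111-(✓)
size-2^2 implicants → -000-0  -111-1  -1111-  0--100  0--111  0111--  1--110  1-1-10  10--10  10-01-
Unchecked terms (primes): -000-0, -01001, -11000, -111-1, -1111-, 0--100, 0--111, 000-00, 011-00, 011-11, 0111--, 1--110, 1-1-10, 10--10, 10-01-, 1010-1, 1110-0
Minterm coverage:
  m0 ⊆ -000-0,000-00
  m2 ⊆ -000-0 [E]
  m4 ⊆ 0--100,000-00
  m7 ⊆ 0--111 [E]
  m9 ⊆ -01001 [E]
  m12 ⊆ 0--100 [E]
  m15 ⊆ 0--111 [E]
  m20 ⊆ 0--100 [E]
  m23 ⊆ 0--111 [E]
  m24 ⊆ -11000,011-00
  m27 ⊆ 011-11 [E]
  m28 ⊆ 0--100,011-00,0111--
  m29 ⊆ -111-1,0111--
  m30 ⊆ -1111-,0111--
  m31 ⊆ -111-1,-1111-,0--111,011-11,0111--
  m32 ⊆ -000-0 [E]
  m34 ⊆ -000-0,10--10,10-01-
  m35 ⊆ 10-01- [E]
  m38 ⊆ 1--110,10--10
  m41 ⊆ -01001,1010-1
  m42 ⊆ 1-1-10,10--10,10-01-
  m43 ⊆ 10-01-,1010-1
  m46 ⊆ 1--110,1-1-10,10--10
  m54 ⊆ 1--110 [E]
  m56 ⊆ -11000,1110-0
  m58 ⊆ 1-1-10,1110-0
  m61 ⊆ -111-1 [E]
  m62 ⊆ -1111-,1--110,1-1-10
  m63 ⊆ -111-1,-1111-
E = {-000-0, -01001, -111-1, 0--100, 0--111, 011-11, 1--110, 10-01-}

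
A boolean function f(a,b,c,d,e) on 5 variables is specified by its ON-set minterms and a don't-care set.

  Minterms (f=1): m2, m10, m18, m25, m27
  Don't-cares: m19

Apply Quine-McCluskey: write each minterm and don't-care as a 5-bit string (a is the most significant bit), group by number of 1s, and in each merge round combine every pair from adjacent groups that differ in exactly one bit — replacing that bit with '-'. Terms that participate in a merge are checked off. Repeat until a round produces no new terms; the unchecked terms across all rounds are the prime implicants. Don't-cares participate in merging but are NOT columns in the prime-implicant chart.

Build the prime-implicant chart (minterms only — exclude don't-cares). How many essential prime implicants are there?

[col 0] 00010*, 01010*, 10010*, 10011*, 11001*, 11011*
[col 1] -0010, 0-010, 1-011, 1001-, 110-1
Prime implicants: -0010, 0-010, 1-011, 1001-, 110-1
PI chart (minterm → PIs covering it):
  2 | -0010,0-010
  10 | 0-010  (sole → essential)
  18 | -0010,1001-
  25 | 110-1  (sole → essential)
  27 | 1-011,110-1
Essential prime implicants: 0-010, 110-1

2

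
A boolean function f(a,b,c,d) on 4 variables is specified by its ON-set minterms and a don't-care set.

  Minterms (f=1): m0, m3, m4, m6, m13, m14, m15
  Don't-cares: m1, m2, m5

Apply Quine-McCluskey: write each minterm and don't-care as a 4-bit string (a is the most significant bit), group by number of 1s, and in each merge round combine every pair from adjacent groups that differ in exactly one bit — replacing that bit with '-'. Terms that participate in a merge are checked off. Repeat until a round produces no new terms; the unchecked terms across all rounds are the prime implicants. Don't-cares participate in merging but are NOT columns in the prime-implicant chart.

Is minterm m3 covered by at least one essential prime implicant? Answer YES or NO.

YES

Round 0: 0000✓ 0001✓ 0010✓ 0011✓ 0100✓ 0101✓ 0110✓ 1101✓ 1110✓ 1111✓
Round 1: -101 -110 0-00✓ 0-01✓ 0-10✓ 00-0✓ 00-1✓ 000-✓ 001-✓ 01-0✓ 010-✓ 11-1 111-
Round 2: 0--0 0-0- 00--
PIs = {-101, -110, 0--0, 0-0-, 00--, 11-1, 111-}
Coverage chart:
  m0: 0--0,0-0-,00--
  m3: 00-- ←essential
  m4: 0--0,0-0-
  m6: -110,0--0
  m13: -101,11-1
  m14: -110,111-
  m15: 11-1,111-
Essential: 00--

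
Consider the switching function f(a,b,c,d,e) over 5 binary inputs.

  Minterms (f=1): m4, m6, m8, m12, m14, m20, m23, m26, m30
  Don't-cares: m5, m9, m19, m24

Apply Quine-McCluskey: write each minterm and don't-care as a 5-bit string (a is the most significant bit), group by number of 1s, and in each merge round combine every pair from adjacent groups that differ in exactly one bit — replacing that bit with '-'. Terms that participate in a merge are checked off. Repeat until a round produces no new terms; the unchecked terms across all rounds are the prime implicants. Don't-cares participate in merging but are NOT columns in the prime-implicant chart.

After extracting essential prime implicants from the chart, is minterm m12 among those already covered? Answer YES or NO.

YES

size-2^0 implicants → 00100(✓)  00101(✓)  00110(✓)  01000(✓)  01001(✓)  01100(✓)  01110(✓)  10011(✓)  10100(✓)  10111(✓)  11000(✓)  11010(✓)  11110(✓)
size-2^1 implicants → -0100  -1000  -1110  0-100(✓)  0-110(✓)  001-0(✓)  0010-  01-00  0100-  011-0(✓)  10-11  11-10  110-0
size-2^2 implicants → 0-1-0
Unchecked terms (primes): -0100, -1000, -1110, 0-1-0, 0010-, 01-00, 0100-, 10-11, 11-10, 110-0
Minterm coverage:
  m4 ⊆ -0100,0-1-0,0010-
  m6 ⊆ 0-1-0 [E]
  m8 ⊆ -1000,01-00,0100-
  m12 ⊆ 0-1-0,01-00
  m14 ⊆ -1110,0-1-0
  m20 ⊆ -0100 [E]
  m23 ⊆ 10-11 [E]
  m26 ⊆ 11-10,110-0
  m30 ⊆ -1110,11-10
E = {-0100, 0-1-0, 10-11}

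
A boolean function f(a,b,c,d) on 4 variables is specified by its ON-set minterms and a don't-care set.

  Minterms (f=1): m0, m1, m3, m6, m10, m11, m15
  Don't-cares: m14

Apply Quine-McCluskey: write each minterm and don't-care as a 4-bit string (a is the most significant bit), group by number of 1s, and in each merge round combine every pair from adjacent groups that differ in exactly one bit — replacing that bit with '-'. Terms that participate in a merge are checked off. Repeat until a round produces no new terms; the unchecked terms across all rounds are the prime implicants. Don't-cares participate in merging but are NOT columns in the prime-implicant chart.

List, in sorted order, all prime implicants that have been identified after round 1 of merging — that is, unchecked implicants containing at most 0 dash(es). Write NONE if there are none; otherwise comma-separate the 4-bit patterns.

[col 0] 0000*, 0001*, 0011*, 0110*, 1010*, 1011*, 1110*, 1111*
[col 1] -011, -110, 00-1, 000-, 1-10*, 1-11*, 101-*, 111-*
[col 2] 1-1-
Prime implicants: -011, -110, 00-1, 000-, 1-1-

NONE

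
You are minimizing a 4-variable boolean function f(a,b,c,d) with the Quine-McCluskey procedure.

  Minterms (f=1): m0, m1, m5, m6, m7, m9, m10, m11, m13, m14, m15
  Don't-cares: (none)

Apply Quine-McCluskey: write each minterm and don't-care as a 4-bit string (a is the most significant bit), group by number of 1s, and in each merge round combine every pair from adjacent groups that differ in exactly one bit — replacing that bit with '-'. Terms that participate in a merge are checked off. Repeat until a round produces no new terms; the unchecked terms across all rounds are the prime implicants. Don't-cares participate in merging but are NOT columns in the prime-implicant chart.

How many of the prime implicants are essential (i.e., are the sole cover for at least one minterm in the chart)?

Round 0: 0000✓ 0001✓ 0101✓ 0110✓ 0111✓ 1001✓ 1010✓ 1011✓ 1101✓ 1110✓ 1111✓
Round 1: -001✓ -101✓ -110✓ -111✓ 0-01✓ 000- 01-1✓ 011-✓ 1-01✓ 1-10✓ 1-11✓ 10-1✓ 101-✓ 11-1✓ 111-✓
Round 2: --01 -1-1 -11- 1--1 1-1-
PIs = {--01, -1-1, -11-, 000-, 1--1, 1-1-}
Coverage chart:
  m0: 000- ←essential
  m1: --01,000-
  m5: --01,-1-1
  m6: -11- ←essential
  m7: -1-1,-11-
  m9: --01,1--1
  m10: 1-1- ←essential
  m11: 1--1,1-1-
  m13: --01,-1-1,1--1
  m14: -11-,1-1-
  m15: -1-1,-11-,1--1,1-1-
Essential: -11-, 000-, 1-1-

3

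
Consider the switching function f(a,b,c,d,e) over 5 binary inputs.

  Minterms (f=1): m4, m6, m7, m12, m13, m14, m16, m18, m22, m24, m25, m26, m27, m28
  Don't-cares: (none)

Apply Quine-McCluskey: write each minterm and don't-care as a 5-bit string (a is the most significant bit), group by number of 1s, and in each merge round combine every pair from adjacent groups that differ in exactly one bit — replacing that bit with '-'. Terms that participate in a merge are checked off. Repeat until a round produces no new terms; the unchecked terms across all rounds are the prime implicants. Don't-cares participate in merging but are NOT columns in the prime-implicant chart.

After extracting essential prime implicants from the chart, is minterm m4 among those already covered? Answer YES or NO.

YES

size-2^0 implicants → 00100(✓)  00110(✓)  00111(✓)  01100(✓)  01101(✓)  01110(✓)  10000(✓)  10010(✓)  10110(✓)  11000(✓)  11001(✓)  11010(✓)  11011(✓)  11100(✓)
size-2^1 implicants → -0110  -1100  0-100(✓)  0-110(✓)  001-0(✓)  0011-  011-0(✓)  0110-  1-000(✓)  1-010(✓)  10-10  100-0(✓)  11-00  110-0(✓)  110-1(✓)  1100-(✓)  1101-(✓)
size-2^2 implicants → 0-1-0  1-0-0  110--
Unchecked terms (primes): -0110, -1100, 0-1-0, 0011-, 0110-, 1-0-0, 10-10, 11-00, 110--
Minterm coverage:
  m4 ⊆ 0-1-0 [E]
  m6 ⊆ -0110,0-1-0,0011-
  m7 ⊆ 0011- [E]
  m12 ⊆ -1100,0-1-0,0110-
  m13 ⊆ 0110- [E]
  m14 ⊆ 0-1-0 [E]
  m16 ⊆ 1-0-0 [E]
  m18 ⊆ 1-0-0,10-10
  m22 ⊆ -0110,10-10
  m24 ⊆ 1-0-0,11-00,110--
  m25 ⊆ 110-- [E]
  m26 ⊆ 1-0-0,110--
  m27 ⊆ 110-- [E]
  m28 ⊆ -1100,11-00
E = {0-1-0, 0011-, 0110-, 1-0-0, 110--}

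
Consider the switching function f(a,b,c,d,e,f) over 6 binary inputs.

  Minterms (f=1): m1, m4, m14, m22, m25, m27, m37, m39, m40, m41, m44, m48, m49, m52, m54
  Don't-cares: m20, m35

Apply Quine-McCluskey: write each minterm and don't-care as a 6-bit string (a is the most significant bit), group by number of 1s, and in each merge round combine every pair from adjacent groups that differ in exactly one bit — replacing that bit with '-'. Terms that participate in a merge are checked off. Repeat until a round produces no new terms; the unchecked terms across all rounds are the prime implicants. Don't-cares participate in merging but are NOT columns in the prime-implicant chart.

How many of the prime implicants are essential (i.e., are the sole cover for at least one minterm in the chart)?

9

Round 0: 000001 000100✓ 001110 010100✓ 010110✓ 011001✓ 011011✓ 100011✓ 100101✓ 100111✓ 101000✓ 101001✓ 101100✓ 110000✓ 110001✓ 110100✓ 110110✓
Round 1: -10100✓ -10110✓ 0-0100 0101-0✓ 0110-1 100-11 1001-1 101-00 10100- 110-00 11000- 1101-0✓
Round 2: -101-0
PIs = {-101-0, 0-0100, 000001, 001110, 0110-1, 100-11, 1001-1, 101-00, 10100-, 110-00, 11000-}
Coverage chart:
  m1: 000001 ←essential
  m4: 0-0100 ←essential
  m14: 001110 ←essential
  m22: -101-0 ←essential
  m25: 0110-1 ←essential
  m27: 0110-1 ←essential
  m37: 1001-1 ←essential
  m39: 100-11,1001-1
  m40: 101-00,10100-
  m41: 10100- ←essential
  m44: 101-00 ←essential
  m48: 110-00,11000-
  m49: 11000- ←essential
  m52: -101-0,110-00
  m54: -101-0 ←essential
Essential: -101-0, 0-0100, 000001, 001110, 0110-1, 1001-1, 101-00, 10100-, 11000-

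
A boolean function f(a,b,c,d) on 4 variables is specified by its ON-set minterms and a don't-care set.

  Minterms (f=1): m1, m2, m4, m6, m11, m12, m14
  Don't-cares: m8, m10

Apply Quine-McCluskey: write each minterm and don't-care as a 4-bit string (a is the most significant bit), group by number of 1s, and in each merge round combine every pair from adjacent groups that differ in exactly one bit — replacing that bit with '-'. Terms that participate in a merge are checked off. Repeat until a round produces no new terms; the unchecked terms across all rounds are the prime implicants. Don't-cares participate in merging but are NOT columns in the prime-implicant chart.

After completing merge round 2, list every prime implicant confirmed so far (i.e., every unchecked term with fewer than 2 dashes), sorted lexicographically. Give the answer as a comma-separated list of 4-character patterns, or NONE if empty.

0001, 101-

Round 0: 0001 0010✓ 0100✓ 0110✓ 1000✓ 1010✓ 1011✓ 1100✓ 1110✓
Round 1: -010✓ -100✓ -110✓ 0-10✓ 01-0✓ 1-00✓ 1-10✓ 10-0✓ 101- 11-0✓
Round 2: --10 -1-0 1--0
PIs = {--10, -1-0, 0001, 1--0, 101-}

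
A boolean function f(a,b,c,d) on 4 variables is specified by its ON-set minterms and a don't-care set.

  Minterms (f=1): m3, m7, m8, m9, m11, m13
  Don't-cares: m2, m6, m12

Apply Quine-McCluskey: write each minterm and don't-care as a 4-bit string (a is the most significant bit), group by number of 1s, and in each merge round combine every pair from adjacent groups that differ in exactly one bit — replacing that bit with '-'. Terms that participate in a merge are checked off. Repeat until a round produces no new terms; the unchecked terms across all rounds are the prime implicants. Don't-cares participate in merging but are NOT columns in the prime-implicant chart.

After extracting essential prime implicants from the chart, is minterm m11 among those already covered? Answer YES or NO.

[col 0] 0010*, 0011*, 0110*, 0111*, 1000*, 1001*, 1011*, 1100*, 1101*
[col 1] -011, 0-10*, 0-11*, 001-*, 011-*, 1-00*, 1-01*, 10-1, 100-*, 110-*
[col 2] 0-1-, 1-0-
Prime implicants: -011, 0-1-, 1-0-, 10-1
PI chart (minterm → PIs covering it):
  3 | -011,0-1-
  7 | 0-1-  (sole → essential)
  8 | 1-0-  (sole → essential)
  9 | 1-0-,10-1
  11 | -011,10-1
  13 | 1-0-  (sole → essential)
Essential prime implicants: 0-1-, 1-0-

NO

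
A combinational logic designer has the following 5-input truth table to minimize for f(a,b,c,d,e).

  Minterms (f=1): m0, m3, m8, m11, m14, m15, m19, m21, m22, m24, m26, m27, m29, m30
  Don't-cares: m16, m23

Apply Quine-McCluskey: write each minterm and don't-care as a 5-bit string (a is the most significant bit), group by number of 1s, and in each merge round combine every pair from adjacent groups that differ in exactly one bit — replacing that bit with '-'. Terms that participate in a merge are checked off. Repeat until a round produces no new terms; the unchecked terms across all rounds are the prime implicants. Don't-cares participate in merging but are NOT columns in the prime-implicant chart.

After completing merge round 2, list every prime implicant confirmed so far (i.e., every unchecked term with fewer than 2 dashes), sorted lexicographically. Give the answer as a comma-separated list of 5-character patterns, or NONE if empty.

size-2^0 implicants → 00000(✓)  00011(✓)  01000(✓)  01011(✓)  01110(✓)  01111(✓)  10000(✓)  10011(✓)  10101(✓)  10110(✓)  10111(✓)  11000(✓)  11010(✓)  11011(✓)  11101(✓)  11110(✓)
size-2^1 implicants → -0000(✓)  -0011(✓)  -1000(✓)  -1011(✓)  -1110  0-000(✓)  0-011(✓)  01-11  0111-  1-000(✓)  1-011(✓)  1-101  1-110  10-11  101-1  1011-  11-10  110-0  1101-
size-2^2 implicants → --000  --011
Unchecked terms (primes): --000, --011, -1110, 01-11, 0111-, 1-101, 1-110, 10-11, 101-1, 1011-, 11-10, 110-0, 1101-

-1110, 01-11, 0111-, 1-101, 1-110, 10-11, 101-1, 1011-, 11-10, 110-0, 1101-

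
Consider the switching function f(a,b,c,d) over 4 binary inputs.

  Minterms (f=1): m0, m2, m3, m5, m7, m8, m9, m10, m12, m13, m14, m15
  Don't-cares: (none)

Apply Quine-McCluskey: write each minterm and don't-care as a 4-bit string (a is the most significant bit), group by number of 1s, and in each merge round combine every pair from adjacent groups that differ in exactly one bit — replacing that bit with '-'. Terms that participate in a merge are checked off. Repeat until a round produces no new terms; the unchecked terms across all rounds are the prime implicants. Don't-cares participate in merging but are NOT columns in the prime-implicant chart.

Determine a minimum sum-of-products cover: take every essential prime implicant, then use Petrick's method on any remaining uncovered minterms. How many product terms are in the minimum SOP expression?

5

size-2^0 implicants → 0000(✓)  0010(✓)  0011(✓)  0101(✓)  0111(✓)  1000(✓)  1001(✓)  1010(✓)  1100(✓)  1101(✓)  1110(✓)  1111(✓)
size-2^1 implicants → -000(✓)  -010(✓)  -101(✓)  -111(✓)  0-11  00-0(✓)  001-  01-1(✓)  1-00(✓)  1-01(✓)  1-10(✓)  10-0(✓)  100-(✓)  11-0(✓)  11-1(✓)  110-(✓)  111-(✓)
size-2^2 implicants → -0-0  -1-1  1--0  1-0-  11--
Unchecked terms (primes): -0-0, -1-1, 0-11, 001-, 1--0, 1-0-, 11--
Minterm coverage:
  m0 ⊆ -0-0 [E]
  m2 ⊆ -0-0,001-
  m3 ⊆ 0-11,001-
  m5 ⊆ -1-1 [E]
  m7 ⊆ -1-1,0-11
  m8 ⊆ -0-0,1--0,1-0-
  m9 ⊆ 1-0- [E]
  m10 ⊆ -0-0,1--0
  m12 ⊆ 1--0,1-0-,11--
  m13 ⊆ -1-1,1-0-,11--
  m14 ⊆ 1--0,11--
  m15 ⊆ -1-1,11--
E = {-0-0, -1-1, 1-0-}
Petrick residual → 0-11, 1--0
Cover = b'd' + bd + a'cd + ad' + ac'  |cover|=5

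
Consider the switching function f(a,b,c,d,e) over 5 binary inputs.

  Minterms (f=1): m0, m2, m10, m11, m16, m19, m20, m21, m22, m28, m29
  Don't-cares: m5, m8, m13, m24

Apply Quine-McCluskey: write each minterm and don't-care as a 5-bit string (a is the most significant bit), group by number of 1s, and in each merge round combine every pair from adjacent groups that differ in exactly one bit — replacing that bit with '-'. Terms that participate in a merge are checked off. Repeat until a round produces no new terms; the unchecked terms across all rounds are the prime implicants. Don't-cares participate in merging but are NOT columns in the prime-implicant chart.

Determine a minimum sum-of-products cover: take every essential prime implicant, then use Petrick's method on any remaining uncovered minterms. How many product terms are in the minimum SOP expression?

6

[col 0] 00000*, 00010*, 00101*, 01000*, 01010*, 01011*, 01101*, 10000*, 10011, 10100*, 10101*, 10110*, 11000*, 11100*, 11101*
[col 1] -0000*, -0101*, -1000*, -1101*, 0-000*, 0-010*, 0-101*, 000-0*, 010-0*, 0101-, 1-000*, 1-100*, 1-101*, 10-00*, 101-0, 1010-*, 11-00*, 1110-*
[col 2] --000, --101, 0-0-0, 1--00, 1-10-
Prime implicants: --000, --101, 0-0-0, 0101-, 1--00, 1-10-, 10011, 101-0
PI chart (minterm → PIs covering it):
  0 | --000,0-0-0
  2 | 0-0-0  (sole → essential)
  10 | 0-0-0,0101-
  11 | 0101-  (sole → essential)
  16 | --000,1--00
  19 | 10011  (sole → essential)
  20 | 1--00,1-10-,101-0
  21 | --101,1-10-
  22 | 101-0  (sole → essential)
  28 | 1--00,1-10-
  29 | --101,1-10-
Essential prime implicants: 0-0-0, 0101-, 10011, 101-0
Petrick residual → --000, 1-10-
Minimum SOP uses 6 PIs: c'd'e' + a'c'e' + a'bc'd + acd' + ab'c'de + ab'ce'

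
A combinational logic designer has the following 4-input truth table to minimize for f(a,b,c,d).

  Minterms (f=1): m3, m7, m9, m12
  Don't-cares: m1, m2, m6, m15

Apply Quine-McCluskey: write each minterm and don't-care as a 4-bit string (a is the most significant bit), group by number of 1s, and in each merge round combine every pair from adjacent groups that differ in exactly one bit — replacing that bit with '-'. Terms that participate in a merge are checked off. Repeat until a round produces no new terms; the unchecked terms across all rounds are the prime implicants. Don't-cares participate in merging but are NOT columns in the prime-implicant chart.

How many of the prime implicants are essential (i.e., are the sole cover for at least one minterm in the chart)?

size-2^0 implicants → 0001(✓)  0010(✓)  0011(✓)  0110(✓)  0111(✓)  1001(✓)  1100  1111(✓)
size-2^1 implicants → -001  -111  0-10(✓)  0-11(✓)  00-1  001-(✓)  011-(✓)
size-2^2 implicants → 0-1-
Unchecked terms (primes): -001, -111, 0-1-, 00-1, 1100
Minterm coverage:
  m3 ⊆ 0-1-,00-1
  m7 ⊆ -111,0-1-
  m9 ⊆ -001 [E]
  m12 ⊆ 1100 [E]
E = {-001, 1100}

2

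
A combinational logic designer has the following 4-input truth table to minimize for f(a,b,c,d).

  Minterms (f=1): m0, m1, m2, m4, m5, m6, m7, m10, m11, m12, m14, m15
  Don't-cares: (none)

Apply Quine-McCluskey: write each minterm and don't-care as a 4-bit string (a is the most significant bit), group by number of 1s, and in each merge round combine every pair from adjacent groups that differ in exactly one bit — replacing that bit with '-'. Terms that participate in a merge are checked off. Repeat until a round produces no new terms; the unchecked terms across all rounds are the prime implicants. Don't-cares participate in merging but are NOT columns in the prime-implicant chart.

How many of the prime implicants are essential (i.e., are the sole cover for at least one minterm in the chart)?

Round 0: 0000✓ 0001✓ 0010✓ 0100✓ 0101✓ 0110✓ 0111✓ 1010✓ 1011✓ 1100✓ 1110✓ 1111✓
Round 1: -010✓ -100✓ -110✓ -111✓ 0-00✓ 0-01✓ 0-10✓ 00-0✓ 000-✓ 01-0✓ 01-1✓ 010-✓ 011-✓ 1-10✓ 1-11✓ 101-✓ 11-0✓ 111-✓
Round 2: --10 -1-0 -11- 0--0 0-0- 01-- 1-1-
PIs = {--10, -1-0, -11-, 0--0, 0-0-, 01--, 1-1-}
Coverage chart:
  m0: 0--0,0-0-
  m1: 0-0- ←essential
  m2: --10,0--0
  m4: -1-0,0--0,0-0-,01--
  m5: 0-0-,01--
  m6: --10,-1-0,-11-,0--0,01--
  m7: -11-,01--
  m10: --10,1-1-
  m11: 1-1- ←essential
  m12: -1-0 ←essential
  m14: --10,-1-0,-11-,1-1-
  m15: -11-,1-1-
Essential: -1-0, 0-0-, 1-1-

3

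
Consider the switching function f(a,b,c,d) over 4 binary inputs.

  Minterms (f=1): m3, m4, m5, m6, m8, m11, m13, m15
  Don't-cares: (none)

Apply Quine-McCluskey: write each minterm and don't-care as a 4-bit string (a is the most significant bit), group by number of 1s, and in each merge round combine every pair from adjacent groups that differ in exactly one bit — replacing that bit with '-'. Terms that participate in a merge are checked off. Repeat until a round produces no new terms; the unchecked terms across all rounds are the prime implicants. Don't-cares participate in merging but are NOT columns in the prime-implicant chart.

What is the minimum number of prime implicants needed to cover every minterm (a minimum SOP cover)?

size-2^0 implicants → 0011(✓)  0100(✓)  0101(✓)  0110(✓)  1000  1011(✓)  1101(✓)  1111(✓)
size-2^1 implicants → -011  -101  01-0  010-  1-11  11-1
Unchecked terms (primes): -011, -101, 01-0, 010-, 1-11, 1000, 11-1
Minterm coverage:
  m3 ⊆ -011 [E]
  m4 ⊆ 01-0,010-
  m5 ⊆ -101,010-
  m6 ⊆ 01-0 [E]
  m8 ⊆ 1000 [E]
  m11 ⊆ -011,1-11
  m13 ⊆ -101,11-1
  m15 ⊆ 1-11,11-1
E = {-011, 01-0, 1000}
Petrick residual → -101, 1-11
Cover = b'cd + bc'd + a'bd' + acd + ab'c'd'  |cover|=5

5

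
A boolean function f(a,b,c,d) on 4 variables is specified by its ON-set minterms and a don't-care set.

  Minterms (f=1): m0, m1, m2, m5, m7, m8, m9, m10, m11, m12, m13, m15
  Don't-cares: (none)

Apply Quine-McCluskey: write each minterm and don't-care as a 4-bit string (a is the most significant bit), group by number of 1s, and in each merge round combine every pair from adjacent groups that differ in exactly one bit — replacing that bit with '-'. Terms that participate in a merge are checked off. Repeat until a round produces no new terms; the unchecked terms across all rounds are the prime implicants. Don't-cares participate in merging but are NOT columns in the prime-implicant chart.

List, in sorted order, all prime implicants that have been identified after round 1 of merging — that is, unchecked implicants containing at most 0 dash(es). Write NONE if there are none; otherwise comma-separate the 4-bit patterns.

Round 0: 0000✓ 0001✓ 0010✓ 0101✓ 0111✓ 1000✓ 1001✓ 1010✓ 1011✓ 1100✓ 1101✓ 1111✓
Round 1: -000✓ -001✓ -010✓ -101✓ -111✓ 0-01✓ 00-0✓ 000-✓ 01-1✓ 1-00✓ 1-01✓ 1-11✓ 10-0✓ 10-1✓ 100-✓ 101-✓ 11-1✓ 110-✓
Round 2: --01 -0-0 -00- -1-1 1--1 1-0- 10--
PIs = {--01, -0-0, -00-, -1-1, 1--1, 1-0-, 10--}

NONE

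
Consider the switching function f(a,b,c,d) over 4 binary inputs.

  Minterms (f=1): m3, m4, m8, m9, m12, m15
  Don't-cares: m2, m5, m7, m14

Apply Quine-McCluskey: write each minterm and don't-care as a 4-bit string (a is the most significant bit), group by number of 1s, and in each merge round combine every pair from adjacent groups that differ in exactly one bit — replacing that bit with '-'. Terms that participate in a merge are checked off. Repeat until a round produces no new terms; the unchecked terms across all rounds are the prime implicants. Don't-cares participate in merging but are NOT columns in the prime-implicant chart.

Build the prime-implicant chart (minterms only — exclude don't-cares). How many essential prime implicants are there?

[col 0] 0010*, 0011*, 0100*, 0101*, 0111*, 1000*, 1001*, 1100*, 1110*, 1111*
[col 1] -100, -111, 0-11, 001-, 01-1, 010-, 1-00, 100-, 11-0, 111-
Prime implicants: -100, -111, 0-11, 001-, 01-1, 010-, 1-00, 100-, 11-0, 111-
PI chart (minterm → PIs covering it):
  3 | 0-11,001-
  4 | -100,010-
  8 | 1-00,100-
  9 | 100-  (sole → essential)
  12 | -100,1-00,11-0
  15 | -111,111-
Essential prime implicants: 100-

1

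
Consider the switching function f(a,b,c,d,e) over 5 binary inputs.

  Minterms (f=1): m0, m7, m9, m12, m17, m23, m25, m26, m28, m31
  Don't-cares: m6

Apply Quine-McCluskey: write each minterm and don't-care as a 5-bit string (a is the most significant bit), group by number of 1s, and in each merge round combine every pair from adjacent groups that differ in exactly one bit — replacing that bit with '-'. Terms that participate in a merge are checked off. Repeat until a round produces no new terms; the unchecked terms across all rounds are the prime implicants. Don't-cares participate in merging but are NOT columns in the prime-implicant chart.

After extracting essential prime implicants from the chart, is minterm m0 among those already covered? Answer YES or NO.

Round 0: 00000 00110✓ 00111✓ 01001✓ 01100✓ 10001✓ 10111✓ 11001✓ 11010 11100✓ 11111✓
Round 1: -0111 -1001 -1100 0011- 1-001 1-111
PIs = {-0111, -1001, -1100, 00000, 0011-, 1-001, 1-111, 11010}
Coverage chart:
  m0: 00000 ←essential
  m7: -0111,0011-
  m9: -1001 ←essential
  m12: -1100 ←essential
  m17: 1-001 ←essential
  m23: -0111,1-111
  m25: -1001,1-001
  m26: 11010 ←essential
  m28: -1100 ←essential
  m31: 1-111 ←essential
Essential: -1001, -1100, 00000, 1-001, 1-111, 11010

YES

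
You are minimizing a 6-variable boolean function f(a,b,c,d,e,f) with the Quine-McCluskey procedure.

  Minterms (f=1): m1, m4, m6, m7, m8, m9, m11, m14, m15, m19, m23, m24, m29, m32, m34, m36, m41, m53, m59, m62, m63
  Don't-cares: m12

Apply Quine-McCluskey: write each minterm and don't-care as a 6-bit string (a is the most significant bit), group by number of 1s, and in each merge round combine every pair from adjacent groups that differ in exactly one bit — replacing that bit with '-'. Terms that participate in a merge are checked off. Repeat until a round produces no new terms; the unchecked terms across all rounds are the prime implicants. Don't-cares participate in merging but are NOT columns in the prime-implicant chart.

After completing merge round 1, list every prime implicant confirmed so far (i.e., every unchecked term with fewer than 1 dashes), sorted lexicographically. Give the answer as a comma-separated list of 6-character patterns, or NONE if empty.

[col 0] 000001*, 000100*, 000110*, 000111*, 001000*, 001001*, 001011*, 001100*, 001110*, 001111*, 010011*, 010111*, 011000*, 011101, 100000*, 100010*, 100100*, 101001*, 110101, 111011*, 111110*, 111111*
[col 1] -00100, -01001, 0-0111, 0-1000, 00-001, 00-100*, 00-110*, 00-111*, 0001-0*, 00011-*, 001-00, 001-11, 0010-1, 00100-, 0011-0*, 00111-*, 010-11, 100-00, 1000-0, 111-11, 11111-
[col 2] 00-1-0, 00-11-
Prime implicants: -00100, -01001, 0-0111, 0-1000, 00-001, 00-1-0, 00-11-, 001-00, 001-11, 0010-1, 00100-, 010-11, 011101, 100-00, 1000-0, 110101, 111-11, 11111-

011101, 110101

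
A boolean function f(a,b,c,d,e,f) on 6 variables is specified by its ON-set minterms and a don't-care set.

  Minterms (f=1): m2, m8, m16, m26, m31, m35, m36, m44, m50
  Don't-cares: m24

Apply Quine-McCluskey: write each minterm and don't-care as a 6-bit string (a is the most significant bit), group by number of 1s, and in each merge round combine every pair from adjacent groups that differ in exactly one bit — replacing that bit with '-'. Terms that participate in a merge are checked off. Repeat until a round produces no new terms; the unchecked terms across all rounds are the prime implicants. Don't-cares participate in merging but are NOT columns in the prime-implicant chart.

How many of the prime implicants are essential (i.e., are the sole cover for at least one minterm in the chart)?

size-2^0 implicants → 000010  001000(✓)  010000(✓)  011000(✓)  011010(✓)  011111  100011  100100(✓)  101100(✓)  110010
size-2^1 implicants → 0-1000  01-000  0110-0  10-100
Unchecked terms (primes): 0-1000, 000010, 01-000, 0110-0, 011111, 10-100, 100011, 110010
Minterm coverage:
  m2 ⊆ 000010 [E]
  m8 ⊆ 0-1000 [E]
  m16 ⊆ 01-000 [E]
  m26 ⊆ 0110-0 [E]
  m31 ⊆ 011111 [E]
  m35 ⊆ 100011 [E]
  m36 ⊆ 10-100 [E]
  m44 ⊆ 10-100 [E]
  m50 ⊆ 110010 [E]
E = {0-1000, 000010, 01-000, 0110-0, 011111, 10-100, 100011, 110010}

8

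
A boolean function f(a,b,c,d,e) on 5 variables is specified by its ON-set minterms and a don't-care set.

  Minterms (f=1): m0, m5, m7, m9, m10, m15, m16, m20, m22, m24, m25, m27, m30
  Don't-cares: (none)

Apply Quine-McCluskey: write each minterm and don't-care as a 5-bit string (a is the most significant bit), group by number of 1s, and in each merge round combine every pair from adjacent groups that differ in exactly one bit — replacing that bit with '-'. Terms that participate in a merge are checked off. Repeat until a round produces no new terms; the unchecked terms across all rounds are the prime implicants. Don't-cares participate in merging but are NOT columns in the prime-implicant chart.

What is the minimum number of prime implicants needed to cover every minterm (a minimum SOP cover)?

size-2^0 implicants → 00000(✓)  00101(✓)  00111(✓)  01001(✓)  01010  01111(✓)  10000(✓)  10100(✓)  10110(✓)  11000(✓)  11001(✓)  11011(✓)  11110(✓)
size-2^1 implicants → -0000  -1001  0-111  001-1  1-000  1-110  10-00  101-0  110-1  1100-
Unchecked terms (primes): -0000, -1001, 0-111, 001-1, 01010, 1-000, 1-110, 10-00, 101-0, 110-1, 1100-
Minterm coverage:
  m0 ⊆ -0000 [E]
  m5 ⊆ 001-1 [E]
  m7 ⊆ 0-111,001-1
  m9 ⊆ -1001 [E]
  m10 ⊆ 01010 [E]
  m15 ⊆ 0-111 [E]
  m16 ⊆ -0000,1-000,10-00
  m20 ⊆ 10-00,101-0
  m22 ⊆ 1-110,101-0
  m24 ⊆ 1-000,1100-
  m25 ⊆ -1001,110-1,1100-
  m27 ⊆ 110-1 [E]
  m30 ⊆ 1-110 [E]
E = {-0000, -1001, 0-111, 001-1, 01010, 1-110, 110-1}
Petrick residual → 1-000, 10-00
Cover = b'c'd'e' + bc'd'e + a'cde + a'b'ce + a'bc'de' + ac'd'e' + acde' + ab'd'e' + abc'e  |cover|=9

9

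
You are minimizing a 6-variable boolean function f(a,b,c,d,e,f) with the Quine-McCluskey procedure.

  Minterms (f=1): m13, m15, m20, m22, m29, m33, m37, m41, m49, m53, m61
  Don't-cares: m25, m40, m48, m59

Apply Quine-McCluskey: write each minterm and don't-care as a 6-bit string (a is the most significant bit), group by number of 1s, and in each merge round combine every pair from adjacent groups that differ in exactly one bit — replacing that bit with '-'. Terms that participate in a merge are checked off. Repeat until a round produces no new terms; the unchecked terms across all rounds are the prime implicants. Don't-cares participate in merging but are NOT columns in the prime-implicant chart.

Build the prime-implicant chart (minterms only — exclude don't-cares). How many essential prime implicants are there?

[col 0] 001101*, 001111*, 010100*, 010110*, 011001*, 011101*, 100001*, 100101*, 101000*, 101001*, 110000*, 110001*, 110101*, 111011, 111101*
[col 1] -11101, 0-1101, 0011-1, 0101-0, 011-01, 1-0001*, 1-0101*, 10-001, 100-01*, 10100-, 11-101, 110-01*, 11000-
[col 2] 1-0-01
Prime implicants: -11101, 0-1101, 0011-1, 0101-0, 011-01, 1-0-01, 10-001, 10100-, 11-101, 11000-, 111011
PI chart (minterm → PIs covering it):
  13 | 0-1101,0011-1
  15 | 0011-1  (sole → essential)
  20 | 0101-0  (sole → essential)
  22 | 0101-0  (sole → essential)
  29 | -11101,0-1101,011-01
  33 | 1-0-01,10-001
  37 | 1-0-01  (sole → essential)
  41 | 10-001,10100-
  49 | 1-0-01,11000-
  53 | 1-0-01,11-101
  61 | -11101,11-101
Essential prime implicants: 0011-1, 0101-0, 1-0-01

3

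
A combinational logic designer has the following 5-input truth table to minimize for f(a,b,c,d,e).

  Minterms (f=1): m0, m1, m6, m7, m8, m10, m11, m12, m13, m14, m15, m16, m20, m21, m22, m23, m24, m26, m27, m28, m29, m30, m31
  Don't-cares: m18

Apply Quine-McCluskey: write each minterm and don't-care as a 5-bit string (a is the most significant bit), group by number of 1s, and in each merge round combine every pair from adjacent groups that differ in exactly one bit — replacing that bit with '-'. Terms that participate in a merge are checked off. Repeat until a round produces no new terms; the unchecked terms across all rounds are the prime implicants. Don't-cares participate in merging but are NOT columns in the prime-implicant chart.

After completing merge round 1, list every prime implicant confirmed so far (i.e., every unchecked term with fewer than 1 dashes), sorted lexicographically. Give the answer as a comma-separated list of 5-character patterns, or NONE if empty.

size-2^0 implicants → 00000(✓)  00001(✓)  00110(✓)  00111(✓)  01000(✓)  01010(✓)  01011(✓)  01100(✓)  01101(✓)  01110(✓)  01111(✓)  10000(✓)  10010(✓)  10100(✓)  10101(✓)  10110(✓)  10111(✓)  11000(✓)  11010(✓)  11011(✓)  11100(✓)  11101(✓)  11110(✓)  11111(✓)
size-2^1 implicants → -0000(✓)  -0110(✓)  -0111(✓)  -1000(✓)  -1010(✓)  -1011(✓)  -1100(✓)  -1101(✓)  -1110(✓)  -1111(✓)  0-000(✓)  0-110(✓)  0-111(✓)  0000-  0011-(✓)  01-00(✓)  01-10(✓)  01-11(✓)  010-0(✓)  0101-(✓)  011-0(✓)  011-1(✓)  0110-(✓)  0111-(✓)  1-000(✓)  1-010(✓)  1-100(✓)  1-101(✓)  1-110(✓)  1-111(✓)  10-00(✓)  10-10(✓)  100-0(✓)  101-0(✓)  101-1(✓)  1010-(✓)  1011-(✓)  11-00(✓)  11-10(✓)  11-11(✓)  110-0(✓)  1101-(✓)  111-0(✓)  111-1(✓)  1110-(✓)  1111-(✓)
size-2^2 implicants → --000  --110(✓)  --111(✓)  -011-(✓)  -1-00(✓)  -1-10(✓)  -1-11(✓)  -10-0(✓)  -101-(✓)  -11-0(✓)  -11-1(✓)  -110-(✓)  -111-(✓)  0-11-(✓)  01--0(✓)  01-1-(✓)  011--(✓)  1--00(✓)  1--10(✓)  1-0-0(✓)  1-1-0(✓)  1-1-1(✓)  1-10-(✓)  1-11-(✓)  10--0(✓)  101--(✓)  11--0(✓)  11-1-(✓)  111--(✓)
size-2^3 implicants → --11-  -1--0  -1-1-  -11--  1---0  1-1--
Unchecked terms (primes): --000, --11-, -1--0, -1-1-, -11--, 0000-, 1---0, 1-1--

NONE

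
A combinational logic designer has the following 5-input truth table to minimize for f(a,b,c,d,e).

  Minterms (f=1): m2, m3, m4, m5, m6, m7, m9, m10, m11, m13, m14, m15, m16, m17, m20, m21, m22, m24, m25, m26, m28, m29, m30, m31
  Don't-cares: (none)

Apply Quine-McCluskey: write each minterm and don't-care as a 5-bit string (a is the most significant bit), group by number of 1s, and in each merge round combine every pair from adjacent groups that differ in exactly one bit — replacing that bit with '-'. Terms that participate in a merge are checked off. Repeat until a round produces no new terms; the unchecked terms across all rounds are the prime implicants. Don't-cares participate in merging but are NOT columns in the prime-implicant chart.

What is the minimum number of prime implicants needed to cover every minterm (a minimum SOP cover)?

[col 0] 00010*, 00011*, 00100*, 00101*, 00110*, 00111*, 01001*, 01010*, 01011*, 01101*, 01110*, 01111*, 10000*, 10001*, 10100*, 10101*, 10110*, 11000*, 11001*, 11010*, 11100*, 11101*, 11110*, 11111*
[col 1] -0100*, -0101*, -0110*, -1001*, -1010*, -1101*, -1110*, -1111*, 0-010*, 0-011*, 0-101*, 0-110*, 0-111*, 00-10*, 00-11*, 0001-*, 001-0*, 001-1*, 0010-*, 0011-*, 01-01*, 01-10*, 01-11*, 010-1*, 0101-*, 011-1*, 0111-*, 1-000*, 1-001*, 1-100*, 1-101*, 1-110*, 10-00*, 10-01*, 1000-*, 101-0*, 1010-*, 11-00*, 11-01*, 11-10*, 110-0*, 1100-*, 111-0*, 111-1*, 1110-*, 1111-*
[col 2] --101, --110, -01-0, -010-, -1-01, -1-10, -11-1, -111-, 0--10*, 0--11*, 0-01-*, 0-1-1, 0-11-*, 00-1-*, 001--, 01--1, 01-1-*, 1--00*, 1--01*, 1-00-*, 1-1-0, 1-10-*, 10-0-*, 11--0, 11-0-*, 111--
[col 3] 0--1-, 1--0-
Prime implicants: --101, --110, -01-0, -010-, -1-01, -1-10, -11-1, -111-, 0--1-, 0-1-1, 001--, 01--1, 1--0-, 1-1-0, 11--0, 111--
PI chart (minterm → PIs covering it):
  2 | 0--1-  (sole → essential)
  3 | 0--1-  (sole → essential)
  4 | -01-0,-010-,001--
  5 | --101,-010-,0-1-1,001--
  6 | --110,-01-0,0--1-,001--
  7 | 0--1-,0-1-1,001--
  9 | -1-01,01--1
  10 | -1-10,0--1-
  11 | 0--1-,01--1
  13 | --101,-1-01,-11-1,0-1-1,01--1
  14 | --110,-1-10,-111-,0--1-
  15 | -11-1,-111-,0--1-,0-1-1,01--1
  16 | 1--0-  (sole → essential)
  17 | 1--0-  (sole → essential)
  20 | -01-0,-010-,1--0-,1-1-0
  21 | --101,-010-,1--0-
  22 | --110,-01-0,1-1-0
  24 | 1--0-,11--0
  25 | -1-01,1--0-
  26 | -1-10,11--0
  28 | 1--0-,1-1-0,11--0,111--
  29 | --101,-1-01,-11-1,1--0-,111--
  30 | --110,-1-10,-111-,1-1-0,11--0,111--
  31 | -11-1,-111-,111--
Essential prime implicants: 0--1-, 1--0-
Petrick residual → --101, -01-0, -1-01, -1-10, -11-1
Minimum SOP uses 7 PIs: cd'e + b'ce' + bd'e + bde' + bce + a'd + ad'

7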